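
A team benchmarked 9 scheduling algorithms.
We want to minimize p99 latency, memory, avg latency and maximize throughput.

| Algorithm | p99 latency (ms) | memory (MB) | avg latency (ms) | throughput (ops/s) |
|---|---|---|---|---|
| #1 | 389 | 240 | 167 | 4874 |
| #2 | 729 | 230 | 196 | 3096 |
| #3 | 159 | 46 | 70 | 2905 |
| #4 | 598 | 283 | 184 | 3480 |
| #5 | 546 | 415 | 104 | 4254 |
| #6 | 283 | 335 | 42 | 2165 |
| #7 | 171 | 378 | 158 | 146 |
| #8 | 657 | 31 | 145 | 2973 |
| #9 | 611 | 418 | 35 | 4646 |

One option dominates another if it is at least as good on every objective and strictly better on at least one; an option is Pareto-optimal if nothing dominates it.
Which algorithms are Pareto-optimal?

#1, #2, #3, #5, #6, #8, #9

#1: not dominated (best throughput).
#2: not dominated.
#3: not dominated (best p99 latency).
#4: dominated by #1 (p99 latency 389≤598, memory 240≤283, avg latency 167≤184, throughput 4874≥3480).
#5: not dominated.
#6: not dominated.
#7: dominated by #3 (p99 latency 159≤171, memory 46≤378, avg latency 70≤158, throughput 2905≥146).
#8: not dominated (best memory).
#9: not dominated (best avg latency).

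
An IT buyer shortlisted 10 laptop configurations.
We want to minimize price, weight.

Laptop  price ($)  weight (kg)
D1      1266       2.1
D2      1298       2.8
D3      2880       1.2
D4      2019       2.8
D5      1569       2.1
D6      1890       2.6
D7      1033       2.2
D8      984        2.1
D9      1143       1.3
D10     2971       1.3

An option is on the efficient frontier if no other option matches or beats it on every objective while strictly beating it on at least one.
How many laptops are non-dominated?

3

D1: dominated by D8 (price 984≤1266, weight 2.1≤2.1).
D2: dominated by D1 (price 1266≤1298, weight 2.1≤2.8).
D3: not dominated (best weight).
D4: dominated by D1 (price 1266≤2019, weight 2.1≤2.8).
D5: dominated by D1 (price 1266≤1569, weight 2.1≤2.1).
D6: dominated by D1 (price 1266≤1890, weight 2.1≤2.6).
D7: dominated by D8 (price 984≤1033, weight 2.1≤2.2).
D8: not dominated (best price).
D9: not dominated.
D10: dominated by D3 (price 2880≤2971, weight 1.2≤1.3).
Pareto-optimal: D3, D8, D9 → 3.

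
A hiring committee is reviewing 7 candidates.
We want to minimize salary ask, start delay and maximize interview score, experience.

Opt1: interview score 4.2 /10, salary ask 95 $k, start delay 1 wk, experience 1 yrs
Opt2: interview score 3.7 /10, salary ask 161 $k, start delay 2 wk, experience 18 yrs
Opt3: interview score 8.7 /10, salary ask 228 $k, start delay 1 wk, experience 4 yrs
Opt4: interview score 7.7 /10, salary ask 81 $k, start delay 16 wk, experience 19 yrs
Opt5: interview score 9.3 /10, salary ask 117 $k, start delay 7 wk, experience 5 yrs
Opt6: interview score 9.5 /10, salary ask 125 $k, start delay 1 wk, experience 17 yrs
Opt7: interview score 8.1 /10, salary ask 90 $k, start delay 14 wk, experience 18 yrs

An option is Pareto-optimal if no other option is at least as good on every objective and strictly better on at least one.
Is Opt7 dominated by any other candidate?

Opt1: worse on interview score (4.2 vs 8.1).
Opt2: worse on interview score (3.7 vs 8.1).
Opt3: worse on salary ask (228 vs 90).
Opt4: worse on interview score (7.7 vs 8.1).
Opt5: worse on salary ask (117 vs 90).
Opt6: worse on salary ask (125 vs 90).
No option is at least as good as Opt7 on every objective and strictly better on one.

No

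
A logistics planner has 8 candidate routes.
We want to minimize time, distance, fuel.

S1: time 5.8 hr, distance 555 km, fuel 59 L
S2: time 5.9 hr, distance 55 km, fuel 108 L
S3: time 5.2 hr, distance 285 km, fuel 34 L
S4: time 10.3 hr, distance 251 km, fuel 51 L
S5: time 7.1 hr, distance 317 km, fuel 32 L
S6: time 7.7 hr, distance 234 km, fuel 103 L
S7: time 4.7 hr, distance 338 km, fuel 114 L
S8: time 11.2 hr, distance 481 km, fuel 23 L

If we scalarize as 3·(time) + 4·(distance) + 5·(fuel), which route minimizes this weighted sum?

S2

S1: 3·5.8 + 4·555 + 5·59 = 2532.4
S2: 3·5.9 + 4·55 + 5·108 = 777.7
S3: 3·5.2 + 4·285 + 5·34 = 1325.6
S4: 3·10.3 + 4·251 + 5·51 = 1289.9
S5: 3·7.1 + 4·317 + 5·32 = 1449.3
S6: 3·7.7 + 4·234 + 5·103 = 1474.1
S7: 3·4.7 + 4·338 + 5·114 = 1936.1
S8: 3·11.2 + 4·481 + 5·23 = 2072.6
Lowest: S2 at 777.7.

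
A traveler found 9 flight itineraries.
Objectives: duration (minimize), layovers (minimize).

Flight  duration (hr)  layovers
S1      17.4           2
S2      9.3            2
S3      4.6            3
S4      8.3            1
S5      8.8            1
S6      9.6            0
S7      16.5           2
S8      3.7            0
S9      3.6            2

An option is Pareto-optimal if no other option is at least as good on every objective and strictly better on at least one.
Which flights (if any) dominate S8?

none

S1: worse on duration (17.4 vs 3.7).
S2: worse on duration (9.3 vs 3.7).
S3: worse on duration (4.6 vs 3.7).
S4: worse on duration (8.3 vs 3.7).
S5: worse on duration (8.8 vs 3.7).
S6: worse on duration (9.6 vs 3.7).
S7: worse on duration (16.5 vs 3.7).
S9: worse on layovers (2 vs 0).
No option dominates S8.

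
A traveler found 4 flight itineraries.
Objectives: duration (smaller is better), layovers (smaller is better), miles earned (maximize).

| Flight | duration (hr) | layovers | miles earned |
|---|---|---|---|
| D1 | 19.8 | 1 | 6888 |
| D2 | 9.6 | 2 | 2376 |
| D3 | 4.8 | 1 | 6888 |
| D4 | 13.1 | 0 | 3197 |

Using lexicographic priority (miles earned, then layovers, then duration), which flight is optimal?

First maximize miles earned: best is 6888, kept {D1, D3}.
Then minimize layovers: best is 1, kept {D1, D3}.
Then minimize duration: best is 4.8, kept {D3}.

D3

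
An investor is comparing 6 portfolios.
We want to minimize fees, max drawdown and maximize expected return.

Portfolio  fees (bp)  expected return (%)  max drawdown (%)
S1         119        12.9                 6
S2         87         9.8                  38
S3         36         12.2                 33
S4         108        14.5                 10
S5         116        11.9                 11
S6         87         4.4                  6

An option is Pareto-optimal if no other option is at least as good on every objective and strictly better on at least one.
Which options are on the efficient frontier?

S1, S3, S4, S6

S1: not dominated.
S2: dominated by S3 (fees 36≤87, expected return 12.2≥9.8, max drawdown 33≤38).
S3: not dominated (best fees).
S4: not dominated (best expected return).
S5: dominated by S4 (fees 108≤116, expected return 14.5≥11.9, max drawdown 10≤11).
S6: not dominated.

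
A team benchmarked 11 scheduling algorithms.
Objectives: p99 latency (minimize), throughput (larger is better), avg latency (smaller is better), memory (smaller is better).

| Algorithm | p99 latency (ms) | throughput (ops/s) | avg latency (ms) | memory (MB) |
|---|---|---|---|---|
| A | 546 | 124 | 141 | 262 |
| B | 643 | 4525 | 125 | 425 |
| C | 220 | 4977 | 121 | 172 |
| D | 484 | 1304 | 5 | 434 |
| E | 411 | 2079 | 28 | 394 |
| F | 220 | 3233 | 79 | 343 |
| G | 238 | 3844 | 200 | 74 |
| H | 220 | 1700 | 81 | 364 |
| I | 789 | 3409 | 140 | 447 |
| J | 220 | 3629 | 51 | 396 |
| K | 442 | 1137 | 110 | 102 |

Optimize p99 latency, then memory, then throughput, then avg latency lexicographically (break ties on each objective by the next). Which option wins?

C

First minimize p99 latency: best is 220, kept {C, F, H, J}.
Then minimize memory: best is 172, kept {C}.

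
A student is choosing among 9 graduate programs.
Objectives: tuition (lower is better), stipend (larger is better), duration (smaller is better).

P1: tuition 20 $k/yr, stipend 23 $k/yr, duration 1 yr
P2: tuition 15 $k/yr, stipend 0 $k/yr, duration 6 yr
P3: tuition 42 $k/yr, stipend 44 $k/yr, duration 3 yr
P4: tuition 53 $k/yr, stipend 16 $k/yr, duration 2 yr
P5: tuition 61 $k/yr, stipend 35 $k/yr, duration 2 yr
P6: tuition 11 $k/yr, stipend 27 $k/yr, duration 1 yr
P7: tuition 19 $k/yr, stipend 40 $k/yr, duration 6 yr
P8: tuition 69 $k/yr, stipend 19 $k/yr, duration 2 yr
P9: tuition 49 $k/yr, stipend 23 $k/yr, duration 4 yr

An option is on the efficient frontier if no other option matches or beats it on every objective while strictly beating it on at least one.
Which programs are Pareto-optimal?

P1: dominated by P6 (tuition 11≤20, stipend 27≥23, duration 1≤1).
P2: dominated by P6 (tuition 11≤15, stipend 27≥0, duration 1≤6).
P3: not dominated (best stipend).
P4: dominated by P1 (tuition 20≤53, stipend 23≥16, duration 1≤2).
P5: not dominated.
P6: not dominated (best tuition).
P7: not dominated.
P8: dominated by P1 (tuition 20≤69, stipend 23≥19, duration 1≤2).
P9: dominated by P1 (tuition 20≤49, stipend 23≥23, duration 1≤4).

P3, P5, P6, P7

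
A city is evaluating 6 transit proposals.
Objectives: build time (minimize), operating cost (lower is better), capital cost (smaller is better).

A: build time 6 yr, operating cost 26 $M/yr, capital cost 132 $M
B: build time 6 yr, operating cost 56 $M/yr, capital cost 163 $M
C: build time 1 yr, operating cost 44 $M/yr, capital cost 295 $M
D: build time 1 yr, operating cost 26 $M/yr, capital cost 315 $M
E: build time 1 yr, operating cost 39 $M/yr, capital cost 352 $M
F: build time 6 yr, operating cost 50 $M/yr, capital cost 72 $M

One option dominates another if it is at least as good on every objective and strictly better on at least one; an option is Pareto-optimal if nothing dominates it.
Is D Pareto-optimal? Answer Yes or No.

Yes

A: worse on build time (6 vs 1).
B: worse on build time (6 vs 1).
C: worse on operating cost (44 vs 26).
E: worse on operating cost (39 vs 26).
F: worse on build time (6 vs 1).
No option is at least as good as D on every objective and strictly better on one.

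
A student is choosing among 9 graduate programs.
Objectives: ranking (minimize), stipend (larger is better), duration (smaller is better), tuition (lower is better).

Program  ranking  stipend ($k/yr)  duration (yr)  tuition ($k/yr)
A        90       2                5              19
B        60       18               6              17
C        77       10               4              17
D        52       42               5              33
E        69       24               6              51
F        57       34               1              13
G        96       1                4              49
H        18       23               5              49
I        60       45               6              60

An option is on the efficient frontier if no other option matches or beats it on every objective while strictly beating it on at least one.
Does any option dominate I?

A: worse on ranking (90 vs 60).
B: worse on stipend (18 vs 45).
C: worse on ranking (77 vs 60).
D: worse on stipend (42 vs 45).
E: worse on ranking (69 vs 60).
F: worse on stipend (34 vs 45).
G: worse on ranking (96 vs 60).
H: worse on stipend (23 vs 45).
No option is at least as good as I on every objective and strictly better on one.

No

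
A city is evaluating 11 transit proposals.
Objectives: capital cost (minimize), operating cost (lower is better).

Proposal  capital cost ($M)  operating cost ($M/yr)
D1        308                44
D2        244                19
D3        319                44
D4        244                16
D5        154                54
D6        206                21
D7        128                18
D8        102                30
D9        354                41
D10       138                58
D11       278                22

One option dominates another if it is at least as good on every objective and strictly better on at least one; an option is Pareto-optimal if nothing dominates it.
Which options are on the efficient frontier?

D1: dominated by D2 (capital cost 244≤308, operating cost 19≤44).
D2: dominated by D4 (capital cost 244≤244, operating cost 16≤19).
D3: dominated by D1 (capital cost 308≤319, operating cost 44≤44).
D4: not dominated (best operating cost).
D5: dominated by D7 (capital cost 128≤154, operating cost 18≤54).
D6: dominated by D7 (capital cost 128≤206, operating cost 18≤21).
D7: not dominated.
D8: not dominated (best capital cost).
D9: dominated by D2 (capital cost 244≤354, operating cost 19≤41).
D10: dominated by D7 (capital cost 128≤138, operating cost 18≤58).
D11: dominated by D2 (capital cost 244≤278, operating cost 19≤22).

D4, D7, D8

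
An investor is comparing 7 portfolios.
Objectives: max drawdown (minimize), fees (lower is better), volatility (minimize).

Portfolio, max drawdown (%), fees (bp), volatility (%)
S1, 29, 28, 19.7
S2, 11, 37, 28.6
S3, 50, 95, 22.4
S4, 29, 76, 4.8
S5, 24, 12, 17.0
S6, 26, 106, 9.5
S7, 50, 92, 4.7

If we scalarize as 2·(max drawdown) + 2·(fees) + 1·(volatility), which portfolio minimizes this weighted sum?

S1: 2·29 + 2·28 + 1·19.7 = 133.7
S2: 2·11 + 2·37 + 1·28.6 = 124.6
S3: 2·50 + 2·95 + 1·22.4 = 312.4
S4: 2·29 + 2·76 + 1·4.8 = 214.8
S5: 2·24 + 2·12 + 1·17.0 = 89.0
S6: 2·26 + 2·106 + 1·9.5 = 273.5
S7: 2·50 + 2·92 + 1·4.7 = 288.7
Lowest: S5 at 89.0.

S5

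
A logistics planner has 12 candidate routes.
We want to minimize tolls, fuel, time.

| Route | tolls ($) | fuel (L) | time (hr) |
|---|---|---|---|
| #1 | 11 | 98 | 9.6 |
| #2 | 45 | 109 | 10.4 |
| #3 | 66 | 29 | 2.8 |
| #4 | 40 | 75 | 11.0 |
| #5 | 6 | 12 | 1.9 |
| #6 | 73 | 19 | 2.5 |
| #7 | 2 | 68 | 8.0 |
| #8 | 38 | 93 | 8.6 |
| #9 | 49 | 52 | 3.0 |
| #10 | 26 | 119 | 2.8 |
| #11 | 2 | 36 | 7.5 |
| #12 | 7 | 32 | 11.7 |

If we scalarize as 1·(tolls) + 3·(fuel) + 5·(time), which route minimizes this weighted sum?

#1: 1·11 + 3·98 + 5·9.6 = 353.0
#2: 1·45 + 3·109 + 5·10.4 = 424.0
#3: 1·66 + 3·29 + 5·2.8 = 167.0
#4: 1·40 + 3·75 + 5·11.0 = 320.0
#5: 1·6 + 3·12 + 5·1.9 = 51.5
#6: 1·73 + 3·19 + 5·2.5 = 142.5
#7: 1·2 + 3·68 + 5·8.0 = 246.0
#8: 1·38 + 3·93 + 5·8.6 = 360.0
#9: 1·49 + 3·52 + 5·3.0 = 220.0
#10: 1·26 + 3·119 + 5·2.8 = 397.0
#11: 1·2 + 3·36 + 5·7.5 = 147.5
#12: 1·7 + 3·32 + 5·11.7 = 161.5
Lowest: #5 at 51.5.

#5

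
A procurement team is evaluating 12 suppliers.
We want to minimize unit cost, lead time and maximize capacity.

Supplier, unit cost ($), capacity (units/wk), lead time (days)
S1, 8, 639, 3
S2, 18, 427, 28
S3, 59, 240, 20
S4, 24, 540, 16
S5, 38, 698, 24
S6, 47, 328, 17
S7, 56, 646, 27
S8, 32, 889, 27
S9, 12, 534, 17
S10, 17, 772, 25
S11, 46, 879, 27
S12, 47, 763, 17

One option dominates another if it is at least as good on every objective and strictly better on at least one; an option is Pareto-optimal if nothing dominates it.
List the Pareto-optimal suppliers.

S1, S5, S8, S10, S12

S1: not dominated (best unit cost).
S2: dominated by S1 (unit cost 8≤18, capacity 639≥427, lead time 3≤28).
S3: dominated by S1 (unit cost 8≤59, capacity 639≥240, lead time 3≤20).
S4: dominated by S1 (unit cost 8≤24, capacity 639≥540, lead time 3≤16).
S5: not dominated.
S6: dominated by S1 (unit cost 8≤47, capacity 639≥328, lead time 3≤17).
S7: dominated by S5 (unit cost 38≤56, capacity 698≥646, lead time 24≤27).
S8: not dominated (best capacity).
S9: dominated by S1 (unit cost 8≤12, capacity 639≥534, lead time 3≤17).
S10: not dominated.
S11: dominated by S8 (unit cost 32≤46, capacity 889≥879, lead time 27≤27).
S12: not dominated.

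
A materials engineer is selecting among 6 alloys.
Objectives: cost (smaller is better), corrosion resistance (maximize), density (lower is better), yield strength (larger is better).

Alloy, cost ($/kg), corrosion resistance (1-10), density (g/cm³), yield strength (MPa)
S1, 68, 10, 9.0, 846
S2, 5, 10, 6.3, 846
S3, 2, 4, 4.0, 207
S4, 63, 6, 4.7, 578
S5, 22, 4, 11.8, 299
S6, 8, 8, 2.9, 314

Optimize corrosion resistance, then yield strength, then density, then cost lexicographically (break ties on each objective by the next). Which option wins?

S2

First maximize corrosion resistance: best is 10, kept {S1, S2}.
Then maximize yield strength: best is 846, kept {S1, S2}.
Then minimize density: best is 6.3, kept {S2}.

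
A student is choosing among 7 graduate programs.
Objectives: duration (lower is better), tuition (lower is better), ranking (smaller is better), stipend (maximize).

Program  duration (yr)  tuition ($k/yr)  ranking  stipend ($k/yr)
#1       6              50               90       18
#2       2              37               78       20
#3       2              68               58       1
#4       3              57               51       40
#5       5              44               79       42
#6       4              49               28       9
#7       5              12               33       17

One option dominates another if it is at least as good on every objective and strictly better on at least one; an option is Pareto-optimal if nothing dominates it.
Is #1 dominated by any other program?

Yes

#2 vs #1: duration 2≤6, tuition 37≤50, ranking 78≤90, stipend 20≥18 — #2 is at least as good on every objective and strictly better on at least one, so #2 dominates #1.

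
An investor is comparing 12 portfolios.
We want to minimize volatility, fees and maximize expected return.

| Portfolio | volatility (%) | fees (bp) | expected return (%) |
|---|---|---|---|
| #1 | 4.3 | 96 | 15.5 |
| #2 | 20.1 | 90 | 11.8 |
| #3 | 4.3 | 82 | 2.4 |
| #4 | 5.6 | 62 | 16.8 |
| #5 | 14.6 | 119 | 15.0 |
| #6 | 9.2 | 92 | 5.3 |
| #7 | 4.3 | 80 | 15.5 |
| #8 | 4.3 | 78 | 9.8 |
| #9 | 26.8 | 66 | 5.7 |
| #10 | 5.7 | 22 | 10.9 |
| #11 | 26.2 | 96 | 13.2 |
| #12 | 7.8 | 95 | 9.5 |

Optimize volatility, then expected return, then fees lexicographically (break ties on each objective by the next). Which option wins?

First minimize volatility: best is 4.3, kept {#1, #3, #7, #8}.
Then maximize expected return: best is 15.5, kept {#1, #7}.
Then minimize fees: best is 80, kept {#7}.

#7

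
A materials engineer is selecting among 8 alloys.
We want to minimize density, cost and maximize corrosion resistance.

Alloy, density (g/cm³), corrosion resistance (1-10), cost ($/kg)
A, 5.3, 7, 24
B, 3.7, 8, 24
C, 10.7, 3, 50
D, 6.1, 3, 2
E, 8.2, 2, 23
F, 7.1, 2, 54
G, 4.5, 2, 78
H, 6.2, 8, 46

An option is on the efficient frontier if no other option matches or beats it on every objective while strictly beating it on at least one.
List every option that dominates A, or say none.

B

B: density 3.7≤5.3, corrosion resistance 8≥7, cost 24≤24 — dominates A.
Others (C, D, E, F, G, H) are each worse than A on at least one objective.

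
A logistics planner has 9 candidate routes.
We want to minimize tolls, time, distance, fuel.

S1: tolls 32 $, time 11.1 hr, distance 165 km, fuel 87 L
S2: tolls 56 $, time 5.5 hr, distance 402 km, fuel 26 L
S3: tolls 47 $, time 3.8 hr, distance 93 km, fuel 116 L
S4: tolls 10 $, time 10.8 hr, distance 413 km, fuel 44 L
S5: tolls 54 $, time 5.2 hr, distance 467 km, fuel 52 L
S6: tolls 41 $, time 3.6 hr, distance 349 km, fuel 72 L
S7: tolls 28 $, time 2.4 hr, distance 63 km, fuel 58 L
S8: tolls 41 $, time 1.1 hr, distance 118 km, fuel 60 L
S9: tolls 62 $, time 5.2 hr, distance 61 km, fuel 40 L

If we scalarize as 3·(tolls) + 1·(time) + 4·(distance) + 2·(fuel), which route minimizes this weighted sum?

S1: 3·32 + 1·11.1 + 4·165 + 2·87 = 941.1
S2: 3·56 + 1·5.5 + 4·402 + 2·26 = 1833.5
S3: 3·47 + 1·3.8 + 4·93 + 2·116 = 748.8
S4: 3·10 + 1·10.8 + 4·413 + 2·44 = 1780.8
S5: 3·54 + 1·5.2 + 4·467 + 2·52 = 2139.2
S6: 3·41 + 1·3.6 + 4·349 + 2·72 = 1666.6
S7: 3·28 + 1·2.4 + 4·63 + 2·58 = 454.4
S8: 3·41 + 1·1.1 + 4·118 + 2·60 = 716.1
S9: 3·62 + 1·5.2 + 4·61 + 2·40 = 515.2
Lowest: S7 at 454.4.

S7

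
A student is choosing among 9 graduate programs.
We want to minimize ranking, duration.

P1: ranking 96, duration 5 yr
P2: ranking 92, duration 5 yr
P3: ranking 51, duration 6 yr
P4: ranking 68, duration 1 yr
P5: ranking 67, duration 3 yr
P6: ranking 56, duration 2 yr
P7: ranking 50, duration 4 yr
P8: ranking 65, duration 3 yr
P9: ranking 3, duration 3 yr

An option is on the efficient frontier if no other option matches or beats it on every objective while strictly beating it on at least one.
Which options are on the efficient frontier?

P4, P6, P9

P1: dominated by P2 (ranking 92≤96, duration 5≤5).
P2: dominated by P4 (ranking 68≤92, duration 1≤5).
P3: dominated by P7 (ranking 50≤51, duration 4≤6).
P4: not dominated (best duration).
P5: dominated by P6 (ranking 56≤67, duration 2≤3).
P6: not dominated.
P7: dominated by P9 (ranking 3≤50, duration 3≤4).
P8: dominated by P6 (ranking 56≤65, duration 2≤3).
P9: not dominated (best ranking).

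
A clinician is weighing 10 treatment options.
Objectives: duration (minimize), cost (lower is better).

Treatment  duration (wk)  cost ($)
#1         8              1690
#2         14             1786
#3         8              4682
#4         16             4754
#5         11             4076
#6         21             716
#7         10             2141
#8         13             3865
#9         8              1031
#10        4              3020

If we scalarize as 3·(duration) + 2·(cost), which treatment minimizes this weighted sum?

#1: 3·8 + 2·1690 = 3404
#2: 3·14 + 2·1786 = 3614
#3: 3·8 + 2·4682 = 9388
#4: 3·16 + 2·4754 = 9556
#5: 3·11 + 2·4076 = 8185
#6: 3·21 + 2·716 = 1495
#7: 3·10 + 2·2141 = 4312
#8: 3·13 + 2·3865 = 7769
#9: 3·8 + 2·1031 = 2086
#10: 3·4 + 2·3020 = 6052
Lowest: #6 at 1495.

#6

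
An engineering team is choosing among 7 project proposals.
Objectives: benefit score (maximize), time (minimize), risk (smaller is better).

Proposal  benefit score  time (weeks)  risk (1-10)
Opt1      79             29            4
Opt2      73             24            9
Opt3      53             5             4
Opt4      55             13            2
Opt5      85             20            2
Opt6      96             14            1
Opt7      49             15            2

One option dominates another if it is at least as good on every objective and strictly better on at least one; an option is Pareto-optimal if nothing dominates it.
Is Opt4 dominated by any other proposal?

Opt1: worse on time (29 vs 13).
Opt2: worse on time (24 vs 13).
Opt3: worse on benefit score (53 vs 55).
Opt5: worse on time (20 vs 13).
Opt6: worse on time (14 vs 13).
Opt7: worse on benefit score (49 vs 55).
No option is at least as good as Opt4 on every objective and strictly better on one.

No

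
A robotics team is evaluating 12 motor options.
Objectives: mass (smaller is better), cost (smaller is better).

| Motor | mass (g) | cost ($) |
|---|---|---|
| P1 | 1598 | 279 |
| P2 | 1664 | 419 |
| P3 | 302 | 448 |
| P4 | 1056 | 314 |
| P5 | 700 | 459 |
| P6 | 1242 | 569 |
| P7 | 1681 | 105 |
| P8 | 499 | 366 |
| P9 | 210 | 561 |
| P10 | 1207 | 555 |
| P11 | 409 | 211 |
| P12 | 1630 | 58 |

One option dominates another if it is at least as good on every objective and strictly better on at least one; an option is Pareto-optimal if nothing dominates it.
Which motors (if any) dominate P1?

P11: mass 409≤1598, cost 211≤279 — dominates P1.
Others (P2, P3, P4, P5, P6, P7, P8, P9, P10, P12) are each worse than P1 on at least one objective.

P11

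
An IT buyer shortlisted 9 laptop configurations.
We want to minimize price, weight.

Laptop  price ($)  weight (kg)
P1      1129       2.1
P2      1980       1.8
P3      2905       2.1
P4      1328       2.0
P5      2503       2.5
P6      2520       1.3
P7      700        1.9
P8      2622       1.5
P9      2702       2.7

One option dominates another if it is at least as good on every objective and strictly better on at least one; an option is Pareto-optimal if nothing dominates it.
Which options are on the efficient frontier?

P2, P6, P7

P1: dominated by P7 (price 700≤1129, weight 1.9≤2.1).
P2: not dominated.
P3: dominated by P1 (price 1129≤2905, weight 2.1≤2.1).
P4: dominated by P7 (price 700≤1328, weight 1.9≤2.0).
P5: dominated by P1 (price 1129≤2503, weight 2.1≤2.5).
P6: not dominated (best weight).
P7: not dominated (best price).
P8: dominated by P6 (price 2520≤2622, weight 1.3≤1.5).
P9: dominated by P1 (price 1129≤2702, weight 2.1≤2.7).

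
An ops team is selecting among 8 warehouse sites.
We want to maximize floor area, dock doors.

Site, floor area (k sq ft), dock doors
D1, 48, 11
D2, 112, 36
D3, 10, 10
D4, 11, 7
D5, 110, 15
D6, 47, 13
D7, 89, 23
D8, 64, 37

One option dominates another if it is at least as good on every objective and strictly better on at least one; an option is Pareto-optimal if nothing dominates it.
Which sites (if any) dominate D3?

D1: floor area 48≥10, dock doors 11≥10 — dominates D3.
D2: floor area 112≥10, dock doors 36≥10 — dominates D3.
D5: floor area 110≥10, dock doors 15≥10 — dominates D3.
D6: floor area 47≥10, dock doors 13≥10 — dominates D3.
D7: floor area 89≥10, dock doors 23≥10 — dominates D3.
D8: floor area 64≥10, dock doors 37≥10 — dominates D3.
Others (D4) are each worse than D3 on at least one objective.

D1, D2, D5, D6, D7, D8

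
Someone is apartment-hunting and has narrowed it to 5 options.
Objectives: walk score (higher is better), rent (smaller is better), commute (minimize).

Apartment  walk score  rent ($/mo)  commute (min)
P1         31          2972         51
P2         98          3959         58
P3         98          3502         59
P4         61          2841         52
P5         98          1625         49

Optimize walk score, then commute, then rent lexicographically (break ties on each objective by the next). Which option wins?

First maximize walk score: best is 98, kept {P2, P3, P5}.
Then minimize commute: best is 49, kept {P5}.

P5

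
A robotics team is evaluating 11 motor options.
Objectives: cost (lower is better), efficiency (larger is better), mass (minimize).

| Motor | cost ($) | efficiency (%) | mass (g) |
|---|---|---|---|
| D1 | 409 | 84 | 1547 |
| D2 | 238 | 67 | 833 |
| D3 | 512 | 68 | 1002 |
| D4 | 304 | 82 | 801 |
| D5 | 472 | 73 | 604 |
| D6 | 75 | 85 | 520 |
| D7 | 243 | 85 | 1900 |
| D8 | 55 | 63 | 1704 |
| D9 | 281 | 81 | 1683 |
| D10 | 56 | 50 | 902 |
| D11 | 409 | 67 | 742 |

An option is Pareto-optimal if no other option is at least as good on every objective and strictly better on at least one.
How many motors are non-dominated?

D1: dominated by D6 (cost 75≤409, efficiency 85≥84, mass 520≤1547).
D2: dominated by D6 (cost 75≤238, efficiency 85≥67, mass 520≤833).
D3: dominated by D4 (cost 304≤512, efficiency 82≥68, mass 801≤1002).
D4: dominated by D6 (cost 75≤304, efficiency 85≥82, mass 520≤801).
D5: dominated by D6 (cost 75≤472, efficiency 85≥73, mass 520≤604).
D6: not dominated (best mass).
D7: dominated by D6 (cost 75≤243, efficiency 85≥85, mass 520≤1900).
D8: not dominated (best cost).
D9: dominated by D6 (cost 75≤281, efficiency 85≥81, mass 520≤1683).
D10: not dominated.
D11: dominated by D6 (cost 75≤409, efficiency 85≥67, mass 520≤742).
Pareto-optimal: D6, D8, D10 → 3.

3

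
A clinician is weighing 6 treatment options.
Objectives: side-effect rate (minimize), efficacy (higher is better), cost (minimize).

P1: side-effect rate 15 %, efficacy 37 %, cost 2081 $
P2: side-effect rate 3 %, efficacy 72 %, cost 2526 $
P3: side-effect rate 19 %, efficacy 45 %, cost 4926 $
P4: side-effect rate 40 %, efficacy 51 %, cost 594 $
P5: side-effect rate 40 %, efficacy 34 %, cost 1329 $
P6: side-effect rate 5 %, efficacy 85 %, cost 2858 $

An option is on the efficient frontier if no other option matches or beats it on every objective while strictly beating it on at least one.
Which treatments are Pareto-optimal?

P1: not dominated.
P2: not dominated (best side-effect rate).
P3: dominated by P2 (side-effect rate 3≤19, efficacy 72≥45, cost 2526≤4926).
P4: not dominated (best cost).
P5: dominated by P4 (side-effect rate 40≤40, efficacy 51≥34, cost 594≤1329).
P6: not dominated (best efficacy).

P1, P2, P4, P6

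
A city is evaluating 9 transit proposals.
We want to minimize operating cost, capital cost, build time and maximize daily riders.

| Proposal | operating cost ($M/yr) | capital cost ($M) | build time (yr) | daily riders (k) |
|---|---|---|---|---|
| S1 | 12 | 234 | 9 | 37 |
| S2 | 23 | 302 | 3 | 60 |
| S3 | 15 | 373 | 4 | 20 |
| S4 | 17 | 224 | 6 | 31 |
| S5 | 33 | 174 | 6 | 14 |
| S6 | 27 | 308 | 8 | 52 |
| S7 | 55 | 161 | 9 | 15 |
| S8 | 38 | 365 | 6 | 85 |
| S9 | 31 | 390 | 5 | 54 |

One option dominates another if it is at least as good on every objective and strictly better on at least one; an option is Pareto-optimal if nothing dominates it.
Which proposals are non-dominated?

S1, S2, S3, S4, S5, S7, S8

S1: not dominated (best operating cost).
S2: not dominated (best build time).
S3: not dominated.
S4: not dominated.
S5: not dominated.
S6: dominated by S2 (operating cost 23≤27, capital cost 302≤308, build time 3≤8, daily riders 60≥52).
S7: not dominated (best capital cost).
S8: not dominated (best daily riders).
S9: dominated by S2 (operating cost 23≤31, capital cost 302≤390, build time 3≤5, daily riders 60≥54).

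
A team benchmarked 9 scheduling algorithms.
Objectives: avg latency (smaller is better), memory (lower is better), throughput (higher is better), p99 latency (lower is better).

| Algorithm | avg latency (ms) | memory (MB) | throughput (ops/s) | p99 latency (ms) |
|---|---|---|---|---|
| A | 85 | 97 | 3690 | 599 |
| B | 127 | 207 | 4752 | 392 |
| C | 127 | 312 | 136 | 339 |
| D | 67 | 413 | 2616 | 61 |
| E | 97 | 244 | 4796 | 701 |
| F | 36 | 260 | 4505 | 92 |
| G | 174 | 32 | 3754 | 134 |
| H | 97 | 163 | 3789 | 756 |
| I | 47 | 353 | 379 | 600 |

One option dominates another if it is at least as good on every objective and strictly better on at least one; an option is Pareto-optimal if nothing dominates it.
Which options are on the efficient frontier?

A: not dominated.
B: not dominated.
C: dominated by F (avg latency 36≤127, memory 260≤312, throughput 4505≥136, p99 latency 92≤339).
D: not dominated (best p99 latency).
E: not dominated (best throughput).
F: not dominated (best avg latency).
G: not dominated (best memory).
H: not dominated.
I: dominated by F (avg latency 36≤47, memory 260≤353, throughput 4505≥379, p99 latency 92≤600).

A, B, D, E, F, G, H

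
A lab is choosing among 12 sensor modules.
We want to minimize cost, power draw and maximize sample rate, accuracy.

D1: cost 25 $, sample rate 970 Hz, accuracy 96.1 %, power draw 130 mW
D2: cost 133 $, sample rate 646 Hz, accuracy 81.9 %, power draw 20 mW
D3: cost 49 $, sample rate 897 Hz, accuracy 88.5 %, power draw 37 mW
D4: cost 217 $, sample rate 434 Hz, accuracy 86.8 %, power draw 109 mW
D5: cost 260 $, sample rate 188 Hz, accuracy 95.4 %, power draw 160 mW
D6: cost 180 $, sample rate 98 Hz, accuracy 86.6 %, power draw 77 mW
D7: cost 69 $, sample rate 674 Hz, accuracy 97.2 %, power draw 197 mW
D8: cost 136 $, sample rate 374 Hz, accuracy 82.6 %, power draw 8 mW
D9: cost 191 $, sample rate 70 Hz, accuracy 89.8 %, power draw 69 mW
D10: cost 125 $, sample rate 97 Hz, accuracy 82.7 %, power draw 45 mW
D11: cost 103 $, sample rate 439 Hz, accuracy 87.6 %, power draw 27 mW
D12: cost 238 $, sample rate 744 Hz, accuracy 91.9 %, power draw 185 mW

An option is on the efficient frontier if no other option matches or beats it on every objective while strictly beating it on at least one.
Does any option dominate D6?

Yes

D3 vs D6: cost 49≤180, sample rate 897≥98, accuracy 88.5≥86.6, power draw 37≤77 — D3 is at least as good on every objective and strictly better on at least one, so D3 dominates D6.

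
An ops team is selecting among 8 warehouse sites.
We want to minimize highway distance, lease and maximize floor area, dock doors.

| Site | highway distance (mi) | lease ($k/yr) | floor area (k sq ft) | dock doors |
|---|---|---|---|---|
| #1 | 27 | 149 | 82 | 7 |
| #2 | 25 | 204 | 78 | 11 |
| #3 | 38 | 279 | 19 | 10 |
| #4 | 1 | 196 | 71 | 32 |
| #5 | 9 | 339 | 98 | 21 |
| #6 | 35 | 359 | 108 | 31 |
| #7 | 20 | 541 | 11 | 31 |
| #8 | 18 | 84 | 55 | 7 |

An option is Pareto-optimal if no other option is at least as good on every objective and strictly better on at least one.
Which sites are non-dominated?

#1, #2, #4, #5, #6, #8

#1: not dominated.
#2: not dominated.
#3: dominated by #2 (highway distance 25≤38, lease 204≤279, floor area 78≥19, dock doors 11≥10).
#4: not dominated (best highway distance).
#5: not dominated.
#6: not dominated (best floor area).
#7: dominated by #4 (highway distance 1≤20, lease 196≤541, floor area 71≥11, dock doors 32≥31).
#8: not dominated (best lease).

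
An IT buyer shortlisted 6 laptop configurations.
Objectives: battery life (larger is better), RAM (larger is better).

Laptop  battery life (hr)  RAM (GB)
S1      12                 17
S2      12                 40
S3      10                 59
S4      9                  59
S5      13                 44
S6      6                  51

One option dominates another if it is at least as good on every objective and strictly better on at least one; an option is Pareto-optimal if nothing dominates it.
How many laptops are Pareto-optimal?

S1: dominated by S2 (battery life 12≥12, RAM 40≥17).
S2: dominated by S5 (battery life 13≥12, RAM 44≥40).
S3: not dominated.
S4: dominated by S3 (battery life 10≥9, RAM 59≥59).
S5: not dominated (best battery life).
S6: dominated by S3 (battery life 10≥6, RAM 59≥51).
Pareto-optimal: S3, S5 → 2.

2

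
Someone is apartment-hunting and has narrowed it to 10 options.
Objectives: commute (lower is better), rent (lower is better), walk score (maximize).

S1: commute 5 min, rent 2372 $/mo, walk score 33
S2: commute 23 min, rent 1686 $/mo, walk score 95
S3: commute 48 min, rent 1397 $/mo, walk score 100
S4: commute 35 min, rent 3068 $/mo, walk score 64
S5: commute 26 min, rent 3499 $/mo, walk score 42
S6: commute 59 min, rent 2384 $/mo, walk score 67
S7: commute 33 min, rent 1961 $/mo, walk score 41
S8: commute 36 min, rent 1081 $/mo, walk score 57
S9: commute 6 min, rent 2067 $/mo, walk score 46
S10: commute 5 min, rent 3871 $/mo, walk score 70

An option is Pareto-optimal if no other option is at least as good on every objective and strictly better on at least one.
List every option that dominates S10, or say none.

S1: worse on walk score (33 vs 70).
S2: worse on commute (23 vs 5).
S3: worse on commute (48 vs 5).
S4: worse on commute (35 vs 5).
S5: worse on commute (26 vs 5).
S6: worse on commute (59 vs 5).
S7: worse on commute (33 vs 5).
S8: worse on commute (36 vs 5).
S9: worse on commute (6 vs 5).
No option dominates S10.

none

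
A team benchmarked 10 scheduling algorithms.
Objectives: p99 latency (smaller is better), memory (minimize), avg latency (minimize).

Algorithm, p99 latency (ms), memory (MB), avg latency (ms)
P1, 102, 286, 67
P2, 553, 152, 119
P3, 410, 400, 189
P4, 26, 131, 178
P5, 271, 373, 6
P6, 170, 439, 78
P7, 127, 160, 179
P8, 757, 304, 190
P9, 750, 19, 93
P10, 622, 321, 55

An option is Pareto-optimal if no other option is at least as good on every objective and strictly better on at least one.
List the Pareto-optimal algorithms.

P1: not dominated.
P2: not dominated.
P3: dominated by P1 (p99 latency 102≤410, memory 286≤400, avg latency 67≤189).
P4: not dominated (best p99 latency).
P5: not dominated (best avg latency).
P6: dominated by P1 (p99 latency 102≤170, memory 286≤439, avg latency 67≤78).
P7: dominated by P4 (p99 latency 26≤127, memory 131≤160, avg latency 178≤179).
P8: dominated by P1 (p99 latency 102≤757, memory 286≤304, avg latency 67≤190).
P9: not dominated (best memory).
P10: not dominated.

P1, P2, P4, P5, P9, P10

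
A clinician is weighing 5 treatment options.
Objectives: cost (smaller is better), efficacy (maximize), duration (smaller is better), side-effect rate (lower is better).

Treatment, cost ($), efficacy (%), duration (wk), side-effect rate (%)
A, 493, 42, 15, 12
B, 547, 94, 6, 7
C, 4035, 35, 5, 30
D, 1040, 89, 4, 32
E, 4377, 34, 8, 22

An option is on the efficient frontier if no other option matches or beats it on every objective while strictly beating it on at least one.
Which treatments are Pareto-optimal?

A, B, C, D

A: not dominated (best cost).
B: not dominated (best efficacy).
C: not dominated.
D: not dominated (best duration).
E: dominated by B (cost 547≤4377, efficacy 94≥34, duration 6≤8, side-effect rate 7≤22).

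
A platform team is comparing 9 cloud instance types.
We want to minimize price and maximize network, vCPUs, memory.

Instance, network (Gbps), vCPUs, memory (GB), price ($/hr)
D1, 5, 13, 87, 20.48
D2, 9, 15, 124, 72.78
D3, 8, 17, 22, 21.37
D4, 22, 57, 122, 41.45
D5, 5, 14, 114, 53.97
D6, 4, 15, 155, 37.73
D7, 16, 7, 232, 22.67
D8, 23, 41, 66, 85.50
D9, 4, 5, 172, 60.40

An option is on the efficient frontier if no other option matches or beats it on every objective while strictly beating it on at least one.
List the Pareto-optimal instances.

D1, D2, D3, D4, D6, D7, D8

D1: not dominated (best price).
D2: not dominated.
D3: not dominated.
D4: not dominated (best vCPUs).
D5: dominated by D4 (network 22≥5, vCPUs 57≥14, memory 122≥114, price 41.45≤53.97).
D6: not dominated.
D7: not dominated (best memory).
D8: not dominated (best network).
D9: dominated by D7 (network 16≥4, vCPUs 7≥5, memory 232≥172, price 22.67≤60.40).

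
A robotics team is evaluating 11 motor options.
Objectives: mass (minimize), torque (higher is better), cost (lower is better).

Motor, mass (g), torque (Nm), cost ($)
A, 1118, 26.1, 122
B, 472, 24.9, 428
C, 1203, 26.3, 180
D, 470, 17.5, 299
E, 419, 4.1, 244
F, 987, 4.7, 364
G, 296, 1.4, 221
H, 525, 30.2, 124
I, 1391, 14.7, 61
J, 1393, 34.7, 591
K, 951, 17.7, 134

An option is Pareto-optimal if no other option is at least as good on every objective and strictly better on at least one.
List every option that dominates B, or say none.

A: worse on mass (1118 vs 472).
C: worse on mass (1203 vs 472).
D: worse on torque (17.5 vs 24.9).
E: worse on torque (4.1 vs 24.9).
F: worse on mass (987 vs 472).
G: worse on torque (1.4 vs 24.9).
H: worse on mass (525 vs 472).
I: worse on mass (1391 vs 472).
J: worse on mass (1393 vs 472).
K: worse on mass (951 vs 472).
No option dominates B.

none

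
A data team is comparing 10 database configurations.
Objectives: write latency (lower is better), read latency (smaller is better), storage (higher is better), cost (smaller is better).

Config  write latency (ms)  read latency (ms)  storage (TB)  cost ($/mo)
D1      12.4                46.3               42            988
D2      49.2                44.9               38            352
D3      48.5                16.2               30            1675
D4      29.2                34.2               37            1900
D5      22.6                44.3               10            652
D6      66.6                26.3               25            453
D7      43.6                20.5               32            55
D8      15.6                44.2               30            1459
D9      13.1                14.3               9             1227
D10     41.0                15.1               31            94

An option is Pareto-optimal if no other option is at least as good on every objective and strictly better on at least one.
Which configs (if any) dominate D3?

D10

D10: write latency 41.0≤48.5, read latency 15.1≤16.2, storage 31≥30, cost 94≤1675 — dominates D3.
Others (D1, D2, D4, D5, D6, D7, D8, D9) are each worse than D3 on at least one objective.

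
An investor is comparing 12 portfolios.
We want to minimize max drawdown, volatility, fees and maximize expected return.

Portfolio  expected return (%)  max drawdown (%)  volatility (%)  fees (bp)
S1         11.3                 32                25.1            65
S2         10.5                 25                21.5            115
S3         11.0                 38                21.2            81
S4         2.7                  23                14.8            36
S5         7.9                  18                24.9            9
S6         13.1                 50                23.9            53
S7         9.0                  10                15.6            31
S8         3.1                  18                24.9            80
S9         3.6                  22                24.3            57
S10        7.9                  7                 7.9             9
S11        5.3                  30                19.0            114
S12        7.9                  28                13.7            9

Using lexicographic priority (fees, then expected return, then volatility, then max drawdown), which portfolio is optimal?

First minimize fees: best is 9, kept {S5, S10, S12}.
Then maximize expected return: best is 7.9, kept {S5, S10, S12}.
Then minimize volatility: best is 7.9, kept {S10}.

S10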